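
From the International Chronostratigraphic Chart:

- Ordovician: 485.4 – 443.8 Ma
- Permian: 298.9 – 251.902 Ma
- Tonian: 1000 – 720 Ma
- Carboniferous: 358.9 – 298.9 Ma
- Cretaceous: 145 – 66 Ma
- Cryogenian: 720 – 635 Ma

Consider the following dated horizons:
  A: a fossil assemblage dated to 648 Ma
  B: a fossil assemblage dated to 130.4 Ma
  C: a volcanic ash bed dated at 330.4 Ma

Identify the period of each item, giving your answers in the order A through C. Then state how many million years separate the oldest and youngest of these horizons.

Match each age against the start–end ranges in the excerpt: A = 648 Ma → Cryogenian (720–635); B = 130.4 Ma → Cretaceous (145–66); C = 330.4 Ma → Carboniferous (358.9–298.9).
The largest age is 648 Ma and the smallest is 130.4 Ma; their difference is 517.6 Myr.

A — Cryogenian; B — Cretaceous; C — Carboniferous; span 517.6 million years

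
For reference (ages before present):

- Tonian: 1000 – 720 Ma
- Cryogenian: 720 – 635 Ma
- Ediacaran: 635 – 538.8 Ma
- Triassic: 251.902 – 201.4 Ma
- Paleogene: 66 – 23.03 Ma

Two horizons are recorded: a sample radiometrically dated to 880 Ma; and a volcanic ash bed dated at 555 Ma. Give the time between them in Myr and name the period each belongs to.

Elapsed time: 880 − 555 = 325 Myr.
880 Ma lies within 1000–720 Ma: Tonian.
555 Ma lies within 635–538.8 Ma: Ediacaran.

325 million years apart; the first in the Tonian, the second in the Ediacaran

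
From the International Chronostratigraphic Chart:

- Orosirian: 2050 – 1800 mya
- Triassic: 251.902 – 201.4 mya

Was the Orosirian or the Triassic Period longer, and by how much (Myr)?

Orosirian, by 199.498 million years

Orosirian: 2050 − 1800 = 250 Myr.
Triassic: 251.902 − 201.4 = 50.502 Myr.
Difference: 250 − 50.502 = 199.498 Myr, so the Orosirian was longer.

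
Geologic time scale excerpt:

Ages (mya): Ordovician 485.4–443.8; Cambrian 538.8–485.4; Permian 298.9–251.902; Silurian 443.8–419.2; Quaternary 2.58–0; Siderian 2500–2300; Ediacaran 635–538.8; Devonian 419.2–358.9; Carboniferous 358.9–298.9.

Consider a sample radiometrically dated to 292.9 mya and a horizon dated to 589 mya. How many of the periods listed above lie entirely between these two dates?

5

589 Ma sits inside the Ediacaran (635–538.8) and 292.9 Ma inside the Permian (298.9–251.902); neither of those is wholly between the two dates.
The listed periods lying completely between them are Cambrian, Ordovician, Silurian, Devonian, Carboniferous — 5 in all.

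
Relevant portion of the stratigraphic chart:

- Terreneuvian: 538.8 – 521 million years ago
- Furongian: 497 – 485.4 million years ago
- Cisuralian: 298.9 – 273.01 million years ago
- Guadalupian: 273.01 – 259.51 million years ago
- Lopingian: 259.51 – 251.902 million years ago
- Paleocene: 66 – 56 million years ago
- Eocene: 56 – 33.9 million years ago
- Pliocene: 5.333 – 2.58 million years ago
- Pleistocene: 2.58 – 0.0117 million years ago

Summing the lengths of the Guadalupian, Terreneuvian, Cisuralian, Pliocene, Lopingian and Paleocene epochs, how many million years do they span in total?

Each duration: Guadalupian = 13.5; Terreneuvian = 17.8; Cisuralian = 25.89; Pliocene = 2.753; Lopingian = 7.608; Paleocene = 10.
Sum: 13.5 + 17.8 + 25.89 + 2.753 + 7.608 + 10 = 77.551 Myr.

77.551 million years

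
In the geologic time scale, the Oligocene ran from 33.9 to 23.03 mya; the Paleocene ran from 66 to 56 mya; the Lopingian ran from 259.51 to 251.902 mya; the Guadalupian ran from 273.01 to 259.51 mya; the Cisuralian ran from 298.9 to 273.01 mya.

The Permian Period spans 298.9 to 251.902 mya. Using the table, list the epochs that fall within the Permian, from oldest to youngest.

Cisuralian, Guadalupian, Lopingian

Epochs with both bounds inside 298.9–251.902 Ma: Cisuralian (298.9–273.01), Guadalupian (273.01–259.51), Lopingian (259.51–251.902).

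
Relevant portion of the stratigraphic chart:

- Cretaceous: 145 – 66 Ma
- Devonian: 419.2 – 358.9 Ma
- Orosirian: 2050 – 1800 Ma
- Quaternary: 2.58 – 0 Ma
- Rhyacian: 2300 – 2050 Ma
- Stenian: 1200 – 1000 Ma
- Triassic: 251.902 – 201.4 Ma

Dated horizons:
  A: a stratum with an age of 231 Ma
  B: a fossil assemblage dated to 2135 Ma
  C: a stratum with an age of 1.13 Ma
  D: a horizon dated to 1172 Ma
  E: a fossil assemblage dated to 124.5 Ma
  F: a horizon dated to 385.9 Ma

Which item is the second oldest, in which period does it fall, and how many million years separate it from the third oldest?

Larger Ma means older, so oldest first: B 2135 > D 1172 > F 385.9 > A 231 > E 124.5 > C 1.13.
Counting 2 along gives D (1172 Ma); the excerpt puts that inside the Stenian, 1200–1000 Ma.
Next in line is F (385.9 Ma), and 1172 − 385.9 = 786.1 Myr.

D, in the Stenian; 786.1 million years to F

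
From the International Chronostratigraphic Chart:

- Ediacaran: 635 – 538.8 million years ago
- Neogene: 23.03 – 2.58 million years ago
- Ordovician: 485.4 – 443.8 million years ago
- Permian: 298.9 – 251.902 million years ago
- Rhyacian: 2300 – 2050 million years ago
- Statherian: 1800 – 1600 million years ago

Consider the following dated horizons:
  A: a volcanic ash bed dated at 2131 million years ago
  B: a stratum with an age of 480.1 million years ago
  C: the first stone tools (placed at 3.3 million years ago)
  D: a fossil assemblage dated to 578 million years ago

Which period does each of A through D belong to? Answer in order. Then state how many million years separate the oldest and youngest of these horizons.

A — Rhyacian; B — Ordovician; C — Neogene; D — Ediacaran; span 2127.7 million years

A: 2131 Ma lies in 2300–2050 Ma, so Rhyacian.
B: 480.1 Ma lies in 485.4–443.8 Ma, so Ordovician.
C: 3.3 Ma lies in 23.03–2.58 Ma, so Neogene.
D: 578 Ma lies in 635–538.8 Ma, so Ediacaran.
Oldest = 2131 Ma, youngest = 3.3 Ma → span 2127.7 Myr.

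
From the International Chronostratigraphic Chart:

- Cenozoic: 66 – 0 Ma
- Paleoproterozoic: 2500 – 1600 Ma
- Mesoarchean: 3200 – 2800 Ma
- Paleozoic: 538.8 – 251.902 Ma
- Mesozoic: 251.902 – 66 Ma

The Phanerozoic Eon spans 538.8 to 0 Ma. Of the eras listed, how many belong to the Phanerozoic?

Eras inside 538.8–0 Ma: Paleozoic, Mesozoic, Cenozoic — 3 in total.

3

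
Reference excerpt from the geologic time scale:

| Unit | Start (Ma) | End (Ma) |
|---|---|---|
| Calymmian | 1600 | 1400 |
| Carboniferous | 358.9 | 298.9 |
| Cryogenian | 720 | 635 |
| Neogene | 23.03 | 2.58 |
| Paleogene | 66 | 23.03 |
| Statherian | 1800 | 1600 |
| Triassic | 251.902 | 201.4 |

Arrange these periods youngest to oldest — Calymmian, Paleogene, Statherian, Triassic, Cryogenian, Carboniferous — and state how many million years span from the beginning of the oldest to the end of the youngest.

From the excerpt: Calymmian 1600–1400; Paleogene 66–23.03; Statherian 1800–1600; Triassic 251.902–201.4; Cryogenian 720–635; Carboniferous 358.9–298.9 (Ma).
Larger Ma is earlier, so the oldest is Statherian and the youngest is Paleogene; youngest to oldest: Paleogene, Triassic, Carboniferous, Cryogenian, Calymmian, Statherian.
Oldest start 1800 minus youngest end 23.03 gives 1776.97 Myr overall.

Paleogene, Triassic, Carboniferous, Cryogenian, Calymmian, Statherian; total span 1776.97 Myr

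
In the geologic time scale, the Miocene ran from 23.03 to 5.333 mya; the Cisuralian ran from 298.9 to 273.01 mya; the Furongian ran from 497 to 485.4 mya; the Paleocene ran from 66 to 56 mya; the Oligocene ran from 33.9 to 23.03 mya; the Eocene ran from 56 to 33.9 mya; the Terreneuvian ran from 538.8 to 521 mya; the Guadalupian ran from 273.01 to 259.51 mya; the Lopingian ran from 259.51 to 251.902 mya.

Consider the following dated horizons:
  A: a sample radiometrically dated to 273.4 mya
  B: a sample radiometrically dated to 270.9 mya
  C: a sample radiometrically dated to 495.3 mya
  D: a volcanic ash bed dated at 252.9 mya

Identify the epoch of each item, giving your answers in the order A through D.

A: 273.4 Ma lies in 298.9–273.01 Ma, so Cisuralian.
B: 270.9 Ma lies in 273.01–259.51 Ma, so Guadalupian.
C: 495.3 Ma lies in 497–485.4 Ma, so Furongian.
D: 252.9 Ma lies in 259.51–251.902 Ma, so Lopingian.

A — Cisuralian; B — Guadalupian; C — Furongian; D — Lopingian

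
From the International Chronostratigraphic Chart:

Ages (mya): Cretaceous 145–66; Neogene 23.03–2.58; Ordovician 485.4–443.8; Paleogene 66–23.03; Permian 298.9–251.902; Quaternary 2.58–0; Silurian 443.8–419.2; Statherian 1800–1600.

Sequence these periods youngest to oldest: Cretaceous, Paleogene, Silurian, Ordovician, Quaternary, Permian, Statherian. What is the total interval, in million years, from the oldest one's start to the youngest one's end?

Quaternary → Paleogene → Cretaceous → Permian → Silurian → Ordovician → Statherian; total span 1800 Myr

Start ages (Ma): Statherian 1800, Ordovician 485.4, Silurian 443.8, Permian 298.9, Cretaceous 145, Paleogene 66, Quaternary 2.58.
Ordered youngest to oldest: Quaternary, Paleogene, Cretaceous, Permian, Silurian, Ordovician, Statherian.
Span = 1800 − 0 = 1800 Myr.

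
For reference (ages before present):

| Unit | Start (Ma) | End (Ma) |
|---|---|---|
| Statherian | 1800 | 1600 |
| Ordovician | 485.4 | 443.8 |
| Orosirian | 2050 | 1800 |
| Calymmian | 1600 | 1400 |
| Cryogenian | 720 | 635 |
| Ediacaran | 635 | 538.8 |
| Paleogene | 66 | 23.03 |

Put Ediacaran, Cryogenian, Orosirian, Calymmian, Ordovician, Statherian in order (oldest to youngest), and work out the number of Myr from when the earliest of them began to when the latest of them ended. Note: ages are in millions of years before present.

From the excerpt: Ediacaran 635–538.8; Cryogenian 720–635; Orosirian 2050–1800; Calymmian 1600–1400; Ordovician 485.4–443.8; Statherian 1800–1600 (Ma).
Larger Ma is earlier, so the oldest is Orosirian and the youngest is Ordovician; oldest to youngest: Orosirian, Statherian, Calymmian, Cryogenian, Ediacaran, Ordovician.
Oldest start 2050 minus youngest end 443.8 gives 1606.2 Myr overall.

Orosirian → Statherian → Calymmian → Cryogenian → Ediacaran → Ordovician; total span 1606.2 Myr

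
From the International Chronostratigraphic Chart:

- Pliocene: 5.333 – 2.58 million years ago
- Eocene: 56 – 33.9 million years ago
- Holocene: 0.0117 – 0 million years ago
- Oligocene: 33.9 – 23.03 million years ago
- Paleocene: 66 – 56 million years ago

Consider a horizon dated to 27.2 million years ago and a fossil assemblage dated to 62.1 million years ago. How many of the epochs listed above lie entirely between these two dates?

62.1 Ma sits inside the Paleocene (66–56) and 27.2 Ma inside the Oligocene (33.9–23.03); neither of those is wholly between the two dates.
The listed epochs lying completely between them are Eocene — 1 in all.

1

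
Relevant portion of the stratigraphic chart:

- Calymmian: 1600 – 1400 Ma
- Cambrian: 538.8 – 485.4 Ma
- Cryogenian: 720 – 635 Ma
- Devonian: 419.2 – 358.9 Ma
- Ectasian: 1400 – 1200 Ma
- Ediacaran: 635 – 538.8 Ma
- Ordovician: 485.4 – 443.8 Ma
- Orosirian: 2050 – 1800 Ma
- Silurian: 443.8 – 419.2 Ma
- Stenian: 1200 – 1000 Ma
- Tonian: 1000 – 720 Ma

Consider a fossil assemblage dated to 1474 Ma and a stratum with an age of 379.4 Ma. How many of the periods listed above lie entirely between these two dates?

The older date is 1474 Ma and the younger is 379.4 Ma.
Periods with start < 1474 and end > 379.4 Ma: Ectasian (1400–1200), Stenian (1200–1000), Tonian (1000–720), Cryogenian (720–635), Ediacaran (635–538.8), Cambrian (538.8–485.4), Ordovician (485.4–443.8), Silurian (443.8–419.2).
That is 8 complete periods.

8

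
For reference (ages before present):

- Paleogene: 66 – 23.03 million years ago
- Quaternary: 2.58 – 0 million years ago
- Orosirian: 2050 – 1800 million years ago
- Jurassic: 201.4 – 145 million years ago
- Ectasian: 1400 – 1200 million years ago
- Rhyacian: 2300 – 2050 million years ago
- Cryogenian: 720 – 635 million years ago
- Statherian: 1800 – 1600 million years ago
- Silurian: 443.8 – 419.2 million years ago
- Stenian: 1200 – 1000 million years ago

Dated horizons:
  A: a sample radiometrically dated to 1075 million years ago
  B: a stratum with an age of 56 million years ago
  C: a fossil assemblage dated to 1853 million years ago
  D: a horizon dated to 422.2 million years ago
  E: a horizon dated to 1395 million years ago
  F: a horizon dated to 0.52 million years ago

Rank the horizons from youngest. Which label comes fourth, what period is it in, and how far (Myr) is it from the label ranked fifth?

A, in the Stenian; 320 million years to E

Sorted youngest-first by Ma: F (0.52), B (56), D (422.2), A (1075), E (1395), C (1853).
The fourth youngest is A at 1075 Ma, which lies in 1200–1000 Ma: the Stenian.
The fifth youngest is E at 1395 Ma; separation = |1075 − 1395| = 320 Myr.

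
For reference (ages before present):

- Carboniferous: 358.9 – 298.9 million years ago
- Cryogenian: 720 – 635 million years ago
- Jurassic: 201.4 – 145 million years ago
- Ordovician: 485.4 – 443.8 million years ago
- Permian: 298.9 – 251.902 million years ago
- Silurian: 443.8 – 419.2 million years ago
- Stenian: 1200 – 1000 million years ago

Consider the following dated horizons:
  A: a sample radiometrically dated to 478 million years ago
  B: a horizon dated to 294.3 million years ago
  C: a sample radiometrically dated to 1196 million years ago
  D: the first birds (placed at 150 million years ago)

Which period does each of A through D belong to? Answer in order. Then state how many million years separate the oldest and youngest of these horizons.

A: 478 Ma lies in 485.4–443.8 Ma, so Ordovician.
B: 294.3 Ma lies in 298.9–251.902 Ma, so Permian.
C: 1196 Ma lies in 1200–1000 Ma, so Stenian.
D: 150 Ma lies in 201.4–145 Ma, so Jurassic.
Oldest = 1196 Ma, youngest = 150 Ma → span 1046 Myr.

A — Ordovician; B — Permian; C — Stenian; D — Jurassic; span 1046 million years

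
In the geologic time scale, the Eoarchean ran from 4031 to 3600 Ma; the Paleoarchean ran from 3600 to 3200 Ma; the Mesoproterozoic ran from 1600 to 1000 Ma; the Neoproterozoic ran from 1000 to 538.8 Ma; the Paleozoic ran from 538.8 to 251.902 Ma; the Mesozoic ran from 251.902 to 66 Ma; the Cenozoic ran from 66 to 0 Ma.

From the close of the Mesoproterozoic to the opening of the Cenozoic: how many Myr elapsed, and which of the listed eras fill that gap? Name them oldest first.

934 million years; Neoproterozoic, Paleozoic, Mesozoic

The Mesoproterozoic closes at 1000 Ma and the Cenozoic opens at 66 Ma, so the interval is 1000 − 66 = 934 Myr.
An era fits inside if it starts at or after 1000 Ma and ends at or before 66 Ma; oldest first that gives Neoproterozoic, Paleozoic, Mesozoic.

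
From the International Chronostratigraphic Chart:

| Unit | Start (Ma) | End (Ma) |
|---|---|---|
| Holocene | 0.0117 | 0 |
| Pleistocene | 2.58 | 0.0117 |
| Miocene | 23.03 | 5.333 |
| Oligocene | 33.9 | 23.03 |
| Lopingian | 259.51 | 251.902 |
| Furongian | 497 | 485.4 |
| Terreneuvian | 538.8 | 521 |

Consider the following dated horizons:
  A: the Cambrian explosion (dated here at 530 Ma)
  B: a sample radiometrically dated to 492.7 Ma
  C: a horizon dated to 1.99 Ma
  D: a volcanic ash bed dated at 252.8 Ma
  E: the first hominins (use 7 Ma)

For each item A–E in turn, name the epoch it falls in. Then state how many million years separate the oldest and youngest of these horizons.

A: 530 Ma lies in 538.8–521 Ma, so Terreneuvian.
B: 492.7 Ma lies in 497–485.4 Ma, so Furongian.
C: 1.99 Ma lies in 2.58–0.0117 Ma, so Pleistocene.
D: 252.8 Ma lies in 259.51–251.902 Ma, so Lopingian.
E: 7 Ma lies in 23.03–5.333 Ma, so Miocene.
Oldest = 530 Ma, youngest = 1.99 Ma → span 528.01 Myr.

A — Terreneuvian; B — Furongian; C — Pleistocene; D — Lopingian; E — Miocene; span 528.01 million years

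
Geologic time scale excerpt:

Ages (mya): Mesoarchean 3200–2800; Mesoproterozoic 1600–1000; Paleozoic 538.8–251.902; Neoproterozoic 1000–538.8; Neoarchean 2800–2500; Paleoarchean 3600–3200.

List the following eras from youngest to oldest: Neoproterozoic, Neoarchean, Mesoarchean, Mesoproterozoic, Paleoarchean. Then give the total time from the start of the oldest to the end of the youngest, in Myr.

Neoproterozoic → Mesoproterozoic → Neoarchean → Mesoarchean → Paleoarchean; total span 3061.2 Myr

Start ages (Ma): Paleoarchean 3600, Mesoarchean 3200, Neoarchean 2800, Mesoproterozoic 1600, Neoproterozoic 1000.
Ordered youngest to oldest: Neoproterozoic, Mesoproterozoic, Neoarchean, Mesoarchean, Paleoarchean.
Span = 3600 − 538.8 = 3061.2 Myr.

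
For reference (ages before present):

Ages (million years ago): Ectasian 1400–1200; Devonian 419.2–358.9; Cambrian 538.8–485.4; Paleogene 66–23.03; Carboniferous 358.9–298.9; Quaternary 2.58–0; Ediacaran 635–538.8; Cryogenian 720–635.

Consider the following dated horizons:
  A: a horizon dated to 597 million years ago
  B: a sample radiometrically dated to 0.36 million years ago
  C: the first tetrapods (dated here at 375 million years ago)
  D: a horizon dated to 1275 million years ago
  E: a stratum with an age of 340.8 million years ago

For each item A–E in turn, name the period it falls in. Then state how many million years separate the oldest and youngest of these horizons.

A — Ediacaran; B — Quaternary; C — Devonian; D — Ectasian; E — Carboniferous; span 1274.64 million years

Match each age against the start–end ranges in the excerpt: A = 597 Ma → Ediacaran (635–538.8); B = 0.36 Ma → Quaternary (2.58–0); C = 375 Ma → Devonian (419.2–358.9); D = 1275 Ma → Ectasian (1400–1200); E = 340.8 Ma → Carboniferous (358.9–298.9).
The largest age is 1275 Ma and the smallest is 0.36 Ma; their difference is 1274.64 Myr.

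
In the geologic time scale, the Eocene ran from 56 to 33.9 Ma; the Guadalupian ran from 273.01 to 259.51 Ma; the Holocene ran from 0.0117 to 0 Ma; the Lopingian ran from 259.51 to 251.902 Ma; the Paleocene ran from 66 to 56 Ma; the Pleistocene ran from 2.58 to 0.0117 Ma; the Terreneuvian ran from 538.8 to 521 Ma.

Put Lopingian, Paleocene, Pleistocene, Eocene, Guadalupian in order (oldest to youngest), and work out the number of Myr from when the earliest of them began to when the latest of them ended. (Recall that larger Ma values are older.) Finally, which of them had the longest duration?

Guadalupian, Lopingian, Paleocene, Eocene, Pleistocene; total span 272.9983 Myr; longest is Eocene

From the excerpt: Lopingian 259.51–251.902; Paleocene 66–56; Pleistocene 2.58–0.0117; Eocene 56–33.9; Guadalupian 273.01–259.51 (Ma).
Larger Ma is earlier, so the oldest is Guadalupian and the youngest is Pleistocene; oldest to youngest: Guadalupian, Lopingian, Paleocene, Eocene, Pleistocene.
Oldest start 273.01 minus youngest end 0.0117 gives 272.9983 Myr overall.
Individual lengths (start − end): Paleocene 10; Eocene 22.1; Pleistocene 2.5683; Lopingian 7.608; Guadalupian 13.5. The largest is Eocene at 22.1 Myr.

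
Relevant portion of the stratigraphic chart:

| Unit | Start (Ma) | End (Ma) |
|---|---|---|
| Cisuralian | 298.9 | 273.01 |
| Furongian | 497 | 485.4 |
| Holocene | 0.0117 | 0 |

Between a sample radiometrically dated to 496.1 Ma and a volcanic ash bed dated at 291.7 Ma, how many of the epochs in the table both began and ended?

0

Checking each listed span, none has both start < 496.1 Ma and end > 291.7 Ma — every epoch straddles one of the two dates or lies outside them — so the count is 0.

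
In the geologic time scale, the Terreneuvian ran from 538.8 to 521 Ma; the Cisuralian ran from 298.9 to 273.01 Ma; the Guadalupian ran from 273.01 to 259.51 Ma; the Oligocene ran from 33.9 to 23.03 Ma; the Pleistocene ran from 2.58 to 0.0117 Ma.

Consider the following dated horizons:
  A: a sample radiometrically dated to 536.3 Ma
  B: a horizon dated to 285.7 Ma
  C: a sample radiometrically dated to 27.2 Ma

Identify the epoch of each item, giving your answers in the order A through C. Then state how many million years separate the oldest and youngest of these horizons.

A — Terreneuvian; B — Cisuralian; C — Oligocene; span 509.1 million years

A: 536.3 Ma lies in 538.8–521 Ma, so Terreneuvian.
B: 285.7 Ma lies in 298.9–273.01 Ma, so Cisuralian.
C: 27.2 Ma lies in 33.9–23.03 Ma, so Oligocene.
Oldest = 536.3 Ma, youngest = 27.2 Ma → span 509.1 Myr.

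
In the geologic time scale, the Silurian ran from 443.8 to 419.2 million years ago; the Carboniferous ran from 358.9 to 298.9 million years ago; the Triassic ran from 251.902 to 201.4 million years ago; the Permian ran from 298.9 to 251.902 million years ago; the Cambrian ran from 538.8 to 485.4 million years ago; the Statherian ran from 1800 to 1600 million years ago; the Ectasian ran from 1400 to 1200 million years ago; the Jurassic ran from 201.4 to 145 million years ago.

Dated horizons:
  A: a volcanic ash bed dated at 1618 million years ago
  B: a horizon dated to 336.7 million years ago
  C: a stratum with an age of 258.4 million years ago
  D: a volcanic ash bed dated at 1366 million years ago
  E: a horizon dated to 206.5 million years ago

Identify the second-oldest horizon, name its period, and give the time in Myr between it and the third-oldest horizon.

Larger Ma means older, so oldest first: A 1618 > D 1366 > B 336.7 > C 258.4 > E 206.5.
Counting 2 along gives D (1366 Ma); the excerpt puts that inside the Ectasian, 1400–1200 Ma.
Next in line is B (336.7 Ma), and 1366 − 336.7 = 1029.3 Myr.

D, in the Ectasian; 1029.3 million years to B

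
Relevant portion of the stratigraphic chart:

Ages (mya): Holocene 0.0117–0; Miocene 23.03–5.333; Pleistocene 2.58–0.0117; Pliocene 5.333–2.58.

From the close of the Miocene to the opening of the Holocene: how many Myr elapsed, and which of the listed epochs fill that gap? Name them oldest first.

End of Miocene = 5.333 Ma; start of Holocene = 0.0117 Ma.
Gap = 5.333 − 0.0117 = 5.3213 Myr.
Epochs wholly inside 5.333–0.0117 Ma: Pliocene (5.333–2.58), Pleistocene (2.58–0.0117).

5.3213 million years; Pliocene, Pleistocene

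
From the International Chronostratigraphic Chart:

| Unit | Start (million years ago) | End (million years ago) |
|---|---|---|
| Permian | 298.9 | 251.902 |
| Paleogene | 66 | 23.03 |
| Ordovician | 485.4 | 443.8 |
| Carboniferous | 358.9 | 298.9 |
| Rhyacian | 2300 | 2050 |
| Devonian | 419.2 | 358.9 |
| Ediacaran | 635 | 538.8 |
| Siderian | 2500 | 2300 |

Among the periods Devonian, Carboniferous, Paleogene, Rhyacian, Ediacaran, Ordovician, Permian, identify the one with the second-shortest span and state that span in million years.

Paleogene, 42.97 million years

Durations: Devonian 60.3; Carboniferous 60; Paleogene 42.97; Rhyacian 250; Ediacaran 96.2; Ordovician 41.6; Permian 46.998 Myr.
Sorted shortest-first: Ordovician (41.6), Paleogene (42.97), Permian (46.998), Carboniferous (60), Devonian (60.3), Ediacaran (96.2), Rhyacian (250).
The second shortest is Paleogene at 42.97 Myr.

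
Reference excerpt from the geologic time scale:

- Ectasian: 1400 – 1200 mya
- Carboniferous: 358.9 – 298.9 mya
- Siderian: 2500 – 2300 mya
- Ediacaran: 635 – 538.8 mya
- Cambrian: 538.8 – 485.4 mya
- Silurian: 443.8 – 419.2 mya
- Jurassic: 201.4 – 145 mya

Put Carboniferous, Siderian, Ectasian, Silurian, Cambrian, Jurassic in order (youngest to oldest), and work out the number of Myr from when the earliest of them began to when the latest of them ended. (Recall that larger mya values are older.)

Jurassic, Carboniferous, Silurian, Cambrian, Ectasian, Siderian; total span 2355 Myr

Start ages (Ma): Siderian 2500, Ectasian 1400, Cambrian 538.8, Silurian 443.8, Carboniferous 358.9, Jurassic 201.4.
Ordered youngest to oldest: Jurassic, Carboniferous, Silurian, Cambrian, Ectasian, Siderian.
Span = 2500 − 145 = 2355 Myr.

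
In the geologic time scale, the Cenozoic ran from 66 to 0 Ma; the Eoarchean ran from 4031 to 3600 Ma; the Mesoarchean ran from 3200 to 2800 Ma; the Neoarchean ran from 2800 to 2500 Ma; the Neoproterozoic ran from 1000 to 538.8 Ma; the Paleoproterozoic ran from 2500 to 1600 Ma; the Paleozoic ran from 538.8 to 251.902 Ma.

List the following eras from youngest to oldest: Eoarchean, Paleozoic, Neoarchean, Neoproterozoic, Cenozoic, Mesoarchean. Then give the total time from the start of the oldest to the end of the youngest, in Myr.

From the excerpt: Eoarchean 4031–3600; Paleozoic 538.8–251.902; Neoarchean 2800–2500; Neoproterozoic 1000–538.8; Cenozoic 66–0; Mesoarchean 3200–2800 (Ma).
Larger Ma is earlier, so the oldest is Eoarchean and the youngest is Cenozoic; youngest to oldest: Cenozoic, Paleozoic, Neoproterozoic, Neoarchean, Mesoarchean, Eoarchean.
Oldest start 4031 minus youngest end 0 gives 4031 Myr overall.

Cenozoic → Paleozoic → Neoproterozoic → Neoarchean → Mesoarchean → Eoarchean; total span 4031 Myr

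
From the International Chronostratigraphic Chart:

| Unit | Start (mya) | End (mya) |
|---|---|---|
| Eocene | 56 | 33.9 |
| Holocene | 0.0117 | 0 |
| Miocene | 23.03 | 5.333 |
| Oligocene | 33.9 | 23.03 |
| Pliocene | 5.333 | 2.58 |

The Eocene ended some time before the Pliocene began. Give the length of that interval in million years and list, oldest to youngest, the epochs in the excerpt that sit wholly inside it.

28.567 million years; Oligocene, Miocene

End of Eocene = 33.9 Ma; start of Pliocene = 5.333 Ma.
Gap = 33.9 − 5.333 = 28.567 Myr.
Epochs wholly inside 33.9–5.333 Ma: Oligocene (33.9–23.03), Miocene (23.03–5.333).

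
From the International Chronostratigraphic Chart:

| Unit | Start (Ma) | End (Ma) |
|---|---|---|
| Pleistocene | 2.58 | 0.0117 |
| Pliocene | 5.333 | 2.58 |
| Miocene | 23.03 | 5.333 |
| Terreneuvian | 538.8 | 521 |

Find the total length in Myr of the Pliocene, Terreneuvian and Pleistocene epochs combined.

Duration is start − end for each: (5.333 − 2.58) + (538.8 − 521) + (2.58 − 0.0117).
That is 2.753 + 17.8 + 2.5683, which totals 23.1213 million years.

23.1213 million years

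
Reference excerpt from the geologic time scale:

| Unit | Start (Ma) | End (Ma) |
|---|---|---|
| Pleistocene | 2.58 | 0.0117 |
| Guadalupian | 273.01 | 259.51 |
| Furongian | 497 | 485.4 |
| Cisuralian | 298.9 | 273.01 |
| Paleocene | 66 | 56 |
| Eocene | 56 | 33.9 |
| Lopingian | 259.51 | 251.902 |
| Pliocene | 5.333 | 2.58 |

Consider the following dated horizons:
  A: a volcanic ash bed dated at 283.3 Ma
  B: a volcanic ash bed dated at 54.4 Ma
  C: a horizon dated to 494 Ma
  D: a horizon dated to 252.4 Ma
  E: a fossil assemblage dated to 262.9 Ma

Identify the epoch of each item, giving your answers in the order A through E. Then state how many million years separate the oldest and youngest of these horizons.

A — Cisuralian; B — Eocene; C — Furongian; D — Lopingian; E — Guadalupian; span 439.6 million years

Match each age against the start–end ranges in the excerpt: A = 283.3 Ma → Cisuralian (298.9–273.01); B = 54.4 Ma → Eocene (56–33.9); C = 494 Ma → Furongian (497–485.4); D = 252.4 Ma → Lopingian (259.51–251.902); E = 262.9 Ma → Guadalupian (273.01–259.51).
The largest age is 494 Ma and the smallest is 54.4 Ma; their difference is 439.6 Myr.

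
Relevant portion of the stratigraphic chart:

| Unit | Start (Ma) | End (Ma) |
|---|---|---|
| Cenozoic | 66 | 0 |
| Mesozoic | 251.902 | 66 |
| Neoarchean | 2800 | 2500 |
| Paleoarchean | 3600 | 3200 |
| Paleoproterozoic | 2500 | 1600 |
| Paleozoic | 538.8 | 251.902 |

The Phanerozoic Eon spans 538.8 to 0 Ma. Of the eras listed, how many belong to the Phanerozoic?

Eras inside 538.8–0 Ma: Paleozoic, Mesozoic, Cenozoic — 3 in total.

3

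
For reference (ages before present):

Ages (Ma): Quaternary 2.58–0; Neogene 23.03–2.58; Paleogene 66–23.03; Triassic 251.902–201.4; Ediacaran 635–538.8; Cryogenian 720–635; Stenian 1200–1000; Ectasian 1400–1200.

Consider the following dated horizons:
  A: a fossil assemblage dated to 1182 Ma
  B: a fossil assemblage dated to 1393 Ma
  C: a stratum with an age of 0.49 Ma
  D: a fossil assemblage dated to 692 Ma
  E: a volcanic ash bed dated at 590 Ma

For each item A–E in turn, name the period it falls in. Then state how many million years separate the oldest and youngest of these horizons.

A — Stenian; B — Ectasian; C — Quaternary; D — Cryogenian; E — Ediacaran; span 1392.51 million years

Match each age against the start–end ranges in the excerpt: A = 1182 Ma → Stenian (1200–1000); B = 1393 Ma → Ectasian (1400–1200); C = 0.49 Ma → Quaternary (2.58–0); D = 692 Ma → Cryogenian (720–635); E = 590 Ma → Ediacaran (635–538.8).
The largest age is 1393 Ma and the smallest is 0.49 Ma; their difference is 1392.51 Myr.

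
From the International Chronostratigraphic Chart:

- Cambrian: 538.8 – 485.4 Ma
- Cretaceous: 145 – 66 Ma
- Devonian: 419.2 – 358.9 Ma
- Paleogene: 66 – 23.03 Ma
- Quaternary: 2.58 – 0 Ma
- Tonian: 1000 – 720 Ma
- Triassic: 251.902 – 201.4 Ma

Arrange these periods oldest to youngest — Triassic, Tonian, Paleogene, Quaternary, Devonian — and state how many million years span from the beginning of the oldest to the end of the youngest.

Tonian, Devonian, Triassic, Paleogene, Quaternary; total span 1000 Myr

From the excerpt: Triassic 251.902–201.4; Tonian 1000–720; Paleogene 66–23.03; Quaternary 2.58–0; Devonian 419.2–358.9 (Ma).
Larger Ma is earlier, so the oldest is Tonian and the youngest is Quaternary; oldest to youngest: Tonian, Devonian, Triassic, Paleogene, Quaternary.
Oldest start 1000 minus youngest end 0 gives 1000 Myr overall.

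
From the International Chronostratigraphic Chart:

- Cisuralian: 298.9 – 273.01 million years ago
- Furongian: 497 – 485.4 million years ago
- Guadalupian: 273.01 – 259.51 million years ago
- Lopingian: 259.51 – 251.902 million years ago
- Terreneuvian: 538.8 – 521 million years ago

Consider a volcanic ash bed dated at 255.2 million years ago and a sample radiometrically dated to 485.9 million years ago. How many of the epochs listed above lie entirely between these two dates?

The older date is 485.9 Ma and the younger is 255.2 Ma.
Epochs with start < 485.9 and end > 255.2 Ma: Cisuralian (298.9–273.01), Guadalupian (273.01–259.51).
That is 2 complete epochs.

2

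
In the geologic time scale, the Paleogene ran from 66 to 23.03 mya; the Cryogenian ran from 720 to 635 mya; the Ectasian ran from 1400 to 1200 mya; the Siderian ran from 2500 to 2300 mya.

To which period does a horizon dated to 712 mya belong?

712 Ma lies between 720 and 635 Ma, so it falls in the Cryogenian.

Cryogenian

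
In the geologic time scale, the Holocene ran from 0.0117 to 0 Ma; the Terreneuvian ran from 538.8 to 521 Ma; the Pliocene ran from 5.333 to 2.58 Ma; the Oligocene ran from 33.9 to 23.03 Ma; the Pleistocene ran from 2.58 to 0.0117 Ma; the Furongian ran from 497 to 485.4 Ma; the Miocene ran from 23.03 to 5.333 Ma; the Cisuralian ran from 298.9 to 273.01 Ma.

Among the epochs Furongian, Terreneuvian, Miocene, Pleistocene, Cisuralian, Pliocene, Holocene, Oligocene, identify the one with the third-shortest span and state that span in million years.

Pliocene, 2.753 million years

Durations: Furongian 11.6; Terreneuvian 17.8; Miocene 17.697; Pleistocene 2.5683; Cisuralian 25.89; Pliocene 2.753; Holocene 0.0117; Oligocene 10.87 Myr.
Sorted shortest-first: Holocene (0.0117), Pleistocene (2.5683), Pliocene (2.753), Oligocene (10.87), Furongian (11.6), Miocene (17.697), Terreneuvian (17.8), Cisuralian (25.89).
The third shortest is Pliocene at 2.753 Myr.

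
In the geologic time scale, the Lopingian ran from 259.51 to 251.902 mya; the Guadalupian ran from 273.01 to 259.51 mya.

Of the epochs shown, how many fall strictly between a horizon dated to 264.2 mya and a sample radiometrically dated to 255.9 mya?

The older date is 264.2 Ma and the younger is 255.9 Ma.
No epoch both begins after 264.2 Ma and ends before 255.9 Ma, so the count is 0.

0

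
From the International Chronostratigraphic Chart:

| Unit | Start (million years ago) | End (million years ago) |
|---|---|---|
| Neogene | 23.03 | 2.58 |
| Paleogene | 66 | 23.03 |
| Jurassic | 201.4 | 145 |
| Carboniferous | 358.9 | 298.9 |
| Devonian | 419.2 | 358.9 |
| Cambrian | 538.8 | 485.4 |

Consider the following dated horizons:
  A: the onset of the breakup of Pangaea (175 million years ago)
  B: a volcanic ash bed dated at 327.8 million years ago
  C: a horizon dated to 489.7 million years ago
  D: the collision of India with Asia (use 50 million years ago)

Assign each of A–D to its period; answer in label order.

Match each age against the start–end ranges in the excerpt: A = 175 Ma → Jurassic (201.4–145); B = 327.8 Ma → Carboniferous (358.9–298.9); C = 489.7 Ma → Cambrian (538.8–485.4); D = 50 Ma → Paleogene (66–23.03).

A — Jurassic; B — Carboniferous; C — Cambrian; D — Paleogene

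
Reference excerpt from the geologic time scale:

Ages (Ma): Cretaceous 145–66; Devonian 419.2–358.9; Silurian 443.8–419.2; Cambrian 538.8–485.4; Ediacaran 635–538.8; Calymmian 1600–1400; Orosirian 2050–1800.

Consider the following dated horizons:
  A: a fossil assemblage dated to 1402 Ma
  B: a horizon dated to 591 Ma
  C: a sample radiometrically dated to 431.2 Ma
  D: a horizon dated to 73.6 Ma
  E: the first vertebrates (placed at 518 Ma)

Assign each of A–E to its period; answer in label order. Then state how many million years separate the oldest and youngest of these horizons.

A: 1402 Ma lies in 1600–1400 Ma, so Calymmian.
B: 591 Ma lies in 635–538.8 Ma, so Ediacaran.
C: 431.2 Ma lies in 443.8–419.2 Ma, so Silurian.
D: 73.6 Ma lies in 145–66 Ma, so Cretaceous.
E: 518 Ma lies in 538.8–485.4 Ma, so Cambrian.
Oldest = 1402 Ma, youngest = 73.6 Ma → span 1328.4 Myr.

A — Calymmian; B — Ediacaran; C — Silurian; D — Cretaceous; E — Cambrian; span 1328.4 million years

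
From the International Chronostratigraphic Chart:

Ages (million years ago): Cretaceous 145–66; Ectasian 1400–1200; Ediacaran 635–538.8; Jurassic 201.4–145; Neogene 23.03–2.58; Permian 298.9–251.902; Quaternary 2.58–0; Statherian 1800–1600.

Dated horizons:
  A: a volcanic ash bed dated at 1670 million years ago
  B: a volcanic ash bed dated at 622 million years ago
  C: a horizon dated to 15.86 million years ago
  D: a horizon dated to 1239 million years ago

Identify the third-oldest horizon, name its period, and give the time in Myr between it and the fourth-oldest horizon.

Sorted oldest-first by Ma: A (1670), D (1239), B (622), C (15.86).
The third oldest is B at 622 Ma, which lies in 635–538.8 Ma: the Ediacaran.
The fourth oldest is C at 15.86 Ma; separation = |622 − 15.86| = 606.14 Myr.

B, in the Ediacaran; 606.14 million years to C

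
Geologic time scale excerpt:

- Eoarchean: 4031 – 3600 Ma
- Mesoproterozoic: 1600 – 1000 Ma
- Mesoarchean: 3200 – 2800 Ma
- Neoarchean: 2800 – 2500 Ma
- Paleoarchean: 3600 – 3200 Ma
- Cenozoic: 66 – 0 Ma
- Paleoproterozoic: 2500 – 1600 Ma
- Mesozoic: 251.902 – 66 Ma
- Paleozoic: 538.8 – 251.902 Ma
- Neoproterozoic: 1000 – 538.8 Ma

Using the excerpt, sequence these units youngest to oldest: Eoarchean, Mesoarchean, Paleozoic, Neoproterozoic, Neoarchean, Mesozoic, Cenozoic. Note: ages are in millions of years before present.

Cenozoic, then Mesozoic, then Paleozoic, then Neoproterozoic, then Neoarchean, then Mesoarchean, then Eoarchean

Sorting by start age (ascending Ma, since larger Ma = older): Cenozoic began 66, Mesozoic began 251.902, Paleozoic began 538.8, Neoproterozoic began 1000, Neoarchean began 2800, Mesoarchean began 3200, Eoarchean began 4031.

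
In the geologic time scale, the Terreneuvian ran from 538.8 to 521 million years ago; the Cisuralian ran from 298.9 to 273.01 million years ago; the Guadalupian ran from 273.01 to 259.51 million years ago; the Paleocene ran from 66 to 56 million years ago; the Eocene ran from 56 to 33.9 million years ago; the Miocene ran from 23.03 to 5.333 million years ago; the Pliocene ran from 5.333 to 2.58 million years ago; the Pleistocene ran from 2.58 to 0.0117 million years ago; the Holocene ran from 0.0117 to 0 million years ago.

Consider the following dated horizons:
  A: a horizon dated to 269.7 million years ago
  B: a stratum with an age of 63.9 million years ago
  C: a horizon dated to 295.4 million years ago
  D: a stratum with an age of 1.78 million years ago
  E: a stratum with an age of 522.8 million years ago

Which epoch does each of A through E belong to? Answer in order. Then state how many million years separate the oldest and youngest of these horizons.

A: 269.7 Ma lies in 273.01–259.51 Ma, so Guadalupian.
B: 63.9 Ma lies in 66–56 Ma, so Paleocene.
C: 295.4 Ma lies in 298.9–273.01 Ma, so Cisuralian.
D: 1.78 Ma lies in 2.58–0.0117 Ma, so Pleistocene.
E: 522.8 Ma lies in 538.8–521 Ma, so Terreneuvian.
Oldest = 522.8 Ma, youngest = 1.78 Ma → span 521.02 Myr.

A — Guadalupian; B — Paleocene; C — Cisuralian; D — Pleistocene; E — Terreneuvian; span 521.02 million years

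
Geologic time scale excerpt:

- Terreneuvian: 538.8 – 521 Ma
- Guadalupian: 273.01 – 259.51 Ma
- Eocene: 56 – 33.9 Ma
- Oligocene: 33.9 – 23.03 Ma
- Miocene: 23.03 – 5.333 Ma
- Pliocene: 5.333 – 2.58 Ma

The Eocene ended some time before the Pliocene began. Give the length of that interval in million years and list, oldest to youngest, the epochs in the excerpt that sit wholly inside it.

28.567 million years; Oligocene, Miocene

End of Eocene = 33.9 Ma; start of Pliocene = 5.333 Ma.
Gap = 33.9 − 5.333 = 28.567 Myr.
Epochs wholly inside 33.9–5.333 Ma: Oligocene (33.9–23.03), Miocene (23.03–5.333).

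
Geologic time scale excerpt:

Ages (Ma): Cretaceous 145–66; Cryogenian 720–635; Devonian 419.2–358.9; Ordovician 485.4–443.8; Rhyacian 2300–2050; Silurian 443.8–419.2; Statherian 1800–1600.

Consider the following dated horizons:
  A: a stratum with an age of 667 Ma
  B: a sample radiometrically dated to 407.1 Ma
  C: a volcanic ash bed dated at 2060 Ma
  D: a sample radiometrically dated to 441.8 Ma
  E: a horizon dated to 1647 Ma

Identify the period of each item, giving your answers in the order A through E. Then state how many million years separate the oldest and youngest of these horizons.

A — Cryogenian; B — Devonian; C — Rhyacian; D — Silurian; E — Statherian; span 1652.9 million years

Match each age against the start–end ranges in the excerpt: A = 667 Ma → Cryogenian (720–635); B = 407.1 Ma → Devonian (419.2–358.9); C = 2060 Ma → Rhyacian (2300–2050); D = 441.8 Ma → Silurian (443.8–419.2); E = 1647 Ma → Statherian (1800–1600).
The largest age is 2060 Ma and the smallest is 407.1 Ma; their difference is 1652.9 Myr.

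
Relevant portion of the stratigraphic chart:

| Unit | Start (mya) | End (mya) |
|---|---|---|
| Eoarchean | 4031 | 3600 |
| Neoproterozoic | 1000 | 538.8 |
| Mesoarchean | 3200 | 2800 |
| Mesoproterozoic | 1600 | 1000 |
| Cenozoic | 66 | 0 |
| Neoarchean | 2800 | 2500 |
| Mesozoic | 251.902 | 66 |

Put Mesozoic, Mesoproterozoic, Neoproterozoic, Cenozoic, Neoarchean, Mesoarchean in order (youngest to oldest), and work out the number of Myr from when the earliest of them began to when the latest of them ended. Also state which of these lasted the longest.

Cenozoic → Mesozoic → Neoproterozoic → Mesoproterozoic → Neoarchean → Mesoarchean; total span 3200 Myr; longest is Mesoproterozoic

From the excerpt: Mesozoic 251.902–66; Mesoproterozoic 1600–1000; Neoproterozoic 1000–538.8; Cenozoic 66–0; Neoarchean 2800–2500; Mesoarchean 3200–2800 (Ma).
Larger Ma is earlier, so the oldest is Mesoarchean and the youngest is Cenozoic; youngest to oldest: Cenozoic, Mesozoic, Neoproterozoic, Mesoproterozoic, Neoarchean, Mesoarchean.
Oldest start 3200 minus youngest end 0 gives 3200 Myr overall.
Individual lengths (start − end): Mesoproterozoic 600; Neoarchean 300; Cenozoic 66; Mesoarchean 400; Neoproterozoic 461.2; Mesozoic 185.902. The largest is Mesoproterozoic at 600 Myr.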